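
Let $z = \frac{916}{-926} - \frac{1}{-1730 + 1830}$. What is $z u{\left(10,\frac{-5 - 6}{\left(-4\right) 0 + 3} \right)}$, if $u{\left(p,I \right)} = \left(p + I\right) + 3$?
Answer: $- \frac{107947}{11575} \approx -9.3259$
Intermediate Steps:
$u{\left(p,I \right)} = 3 + I + p$ ($u{\left(p,I \right)} = \left(I + p\right) + 3 = 3 + I + p$)
$z = - \frac{46263}{46300}$ ($z = 916 \left(- \frac{1}{926}\right) - \frac{1}{100} = - \frac{458}{463} - \frac{1}{100} = - \frac{46263}{46300} \approx -0.9992$)
$z u{\left(10,\frac{-5 - 6}{\left(-4\right) 0 + 3} \right)} = - \frac{46263 \left(3 + \frac{-5 - 6}{\left(-4\right) 0 + 3} + 10\right)}{46300} = - \frac{46263 \left(3 - \frac{11}{0 + 3} + 10\right)}{46300} = - \frac{46263 \left(3 - \frac{11}{3} + 10\right)}{46300} = \left(- \frac{46263}{46300}\right) \frac{28}{3} = - \frac{107947}{11575}$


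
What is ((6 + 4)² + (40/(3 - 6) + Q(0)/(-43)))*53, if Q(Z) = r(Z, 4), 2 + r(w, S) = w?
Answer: 592858/129 ≈ 4595.8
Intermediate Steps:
r(w, S) = -2 + w
Q(Z) = -2 + Z
((6 + 4)² + (40/(3 - 6) + Q(0)/(-43)))*53 = ((6 + 4)² + (40/(3 - 6) + (-2 + 0)/(-43)))*53 = (10² + (40/(-3) - 2*(-1/43)))*53 = (100 + (40*(-⅓) + 2/43))*53 = (100 + (-40/3 + 2/43))*53 = (100 - 1714/129)*53 = (11186/129)*53 = 592858/129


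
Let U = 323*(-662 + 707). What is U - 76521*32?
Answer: -2434137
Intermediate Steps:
U = 14535 (U = 323*45 = 14535)
U - 76521*32 = 14535 - 76521*32 = 14535 - 1*2448672 = 14535 - 2448672 = -2434137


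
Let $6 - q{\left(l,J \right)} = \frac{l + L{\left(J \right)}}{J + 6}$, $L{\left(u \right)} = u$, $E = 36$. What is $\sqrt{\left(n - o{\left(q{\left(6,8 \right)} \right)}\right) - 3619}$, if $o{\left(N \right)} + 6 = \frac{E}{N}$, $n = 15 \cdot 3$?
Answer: $\frac{2 i \sqrt{22345}}{5} \approx 59.793 i$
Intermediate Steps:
$n = 45$
$q{\left(l,J \right)} = 6 - \frac{J + l}{6 + J}$ ($q{\left(l,J \right)} = 6 - \frac{l + J}{J + 6} = 6 - \frac{J + l}{6 + J}$)
$o{\left(N \right)} = -6 + \frac{36}{N}$
$\sqrt{\left(n - o{\left(q{\left(6,8 \right)} \right)}\right) - 3619} = \sqrt{\left(45 - \left(-6 + \frac{36}{\frac{1}{6 + 8} \left(36 - 6 + 5 \cdot 8\right)}\right)\right) - 3619} = \sqrt{\left(45 - \left(-6 + \frac{36}{\frac{1}{14} \left(36 - 6 + 40\right)}\right)\right) - 3619} = \sqrt{\left(45 - \left(-6 + \frac{36}{\frac{1}{14} \cdot 70}\right)\right) - 3619} = \sqrt{\left(45 - \left(-6 + \frac{36}{5}\right)\right) - 3619} = \sqrt{\left(45 - \frac{6}{5}\right) - 3619} = \sqrt{\frac{219}{5} - 3619} = \sqrt{- \frac{17876}{5}} = \frac{2 i \sqrt{22345}}{5}$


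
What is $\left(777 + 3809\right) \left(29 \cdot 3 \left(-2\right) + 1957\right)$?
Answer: $8176838$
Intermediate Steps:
$\left(777 + 3809\right) \left(29 \cdot 3 \left(-2\right) + 1957\right) = 4586 \left(29 \left(-6\right) + 1957\right) = 4586 \left(-174 + 1957\right) = 4586 \cdot 1783 = 8176838$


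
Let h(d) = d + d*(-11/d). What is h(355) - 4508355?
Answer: -4508011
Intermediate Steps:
h(d) = -11 + d (h(d) = d - 11 = -11 + d)
h(355) - 4508355 = (-11 + 355) - 4508355 = 344 - 4508355 = -4508011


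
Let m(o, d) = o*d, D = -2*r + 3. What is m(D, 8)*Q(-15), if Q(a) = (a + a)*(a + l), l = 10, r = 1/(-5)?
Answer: 4080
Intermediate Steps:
r = -⅕ ≈ -0.20000
D = 17/5 (D = -2*(-⅕) + 3 = ⅖ + 3 = 17/5 ≈ 3.4000)
Q(a) = 2*a*(10 + a) (Q(a) = (a + a)*(a + 10) = (2*a)*(10 + a) = 2*a*(10 + a))
m(o, d) = d*o
m(D, 8)*Q(-15) = (8*(17/5))*(2*(-15)*(10 - 15)) = 136*(2*(-15)*(-5))/5 = (136/5)*150 = 4080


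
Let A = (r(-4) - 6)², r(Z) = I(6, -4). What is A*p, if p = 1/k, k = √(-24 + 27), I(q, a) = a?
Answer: 100*√3/3 ≈ 57.735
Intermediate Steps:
r(Z) = -4
A = 100 (A = (-4 - 6)² = (-10)² = 100)
k = √3 ≈ 1.7320
p = √3/3 (p = 1/(√3) = √3/3 ≈ 0.57735)
A*p = 100*(√3/3) = 100*√3/3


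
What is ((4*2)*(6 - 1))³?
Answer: 64000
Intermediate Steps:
((4*2)*(6 - 1))³ = (8*5)³ = 40³ = 64000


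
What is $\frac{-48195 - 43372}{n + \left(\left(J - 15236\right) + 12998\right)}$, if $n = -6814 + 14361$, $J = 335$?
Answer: $- \frac{91567}{5644} \approx -16.224$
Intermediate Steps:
$n = 7547$
$\frac{-48195 - 43372}{n + \left(\left(J - 15236\right) + 12998\right)} = \frac{-48195 - 43372}{7547 + \left(\left(335 - 15236\right) + 12998\right)} = - \frac{91567}{7547 + \left(-14901 + 12998\right)} = - \frac{91567}{7547 - 1903} = - \frac{91567}{5644}$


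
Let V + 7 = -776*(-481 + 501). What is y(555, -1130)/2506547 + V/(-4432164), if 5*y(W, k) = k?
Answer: 37917486205/11109427377708 ≈ 0.0034131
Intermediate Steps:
y(W, k) = k/5
V = -15527 (V = -7 - 776*(-481 + 501) = -7 - 776*20 = -7 - 15520 = -15527)
y(555, -1130)/2506547 + V/(-4432164) = ((1/5)*(-1130))/2506547 - 15527/(-4432164) = -226*1/2506547 - 15527*(-1/4432164) = -226/2506547 + 15527/4432164 = 37917486205/11109427377708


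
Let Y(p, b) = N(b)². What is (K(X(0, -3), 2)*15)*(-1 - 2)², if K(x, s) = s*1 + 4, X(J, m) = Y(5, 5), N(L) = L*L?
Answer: 810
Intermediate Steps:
N(L) = L²
Y(p, b) = b⁴ (Y(p, b) = (b²)² = b⁴)
X(J, m) = 625 (X(J, m) = 5⁴ = 625)
K(x, s) = 4 + s (K(x, s) = s + 4 = 4 + s)
(K(X(0, -3), 2)*15)*(-1 - 2)² = ((4 + 2)*15)*(-1 - 2)² = (6*15)*(-3)² = 90*9 = 810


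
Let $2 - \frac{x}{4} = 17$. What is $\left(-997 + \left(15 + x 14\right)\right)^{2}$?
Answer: $3319684$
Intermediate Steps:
$x = -60$ ($x = 8 - 68 = -60$)
$\left(-997 + \left(15 + x 14\right)\right)^{2} = \left(-997 + \left(15 - 840\right)\right)^{2} = \left(-997 - 825\right)^{2} = \left(-1822\right)^{2} = 3319684$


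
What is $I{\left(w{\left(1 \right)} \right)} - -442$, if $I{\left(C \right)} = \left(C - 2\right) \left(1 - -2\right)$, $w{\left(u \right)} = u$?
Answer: $439$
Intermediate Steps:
$I{\left(C \right)} = -6 + 3 C$ ($I{\left(C \right)} = \left(-2 + C\right) \left(1 + 2\right) = \left(-2 + C\right) 3 = -6 + 3 C$)
$I{\left(w{\left(1 \right)} \right)} - -442 = \left(-6 + 3 \cdot 1\right) - -442 = \left(-6 + 3\right) + 442 = -3 + 442 = 439$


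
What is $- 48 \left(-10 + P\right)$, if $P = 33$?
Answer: $-1104$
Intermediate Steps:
$- 48 \left(-10 + P\right) = - 48 \left(-10 + 33\right) = \left(-48\right) 23 = -1104$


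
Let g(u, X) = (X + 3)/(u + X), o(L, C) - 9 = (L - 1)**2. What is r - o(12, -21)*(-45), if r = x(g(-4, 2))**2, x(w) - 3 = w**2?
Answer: 94969/16 ≈ 5935.6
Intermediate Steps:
o(L, C) = 9 + (-1 + L)**2 (o(L, C) = 9 + (L - 1)**2 = 9 + (-1 + L)**2)
g(u, X) = (3 + X)/(X + u)
x(w) = 3 + w**2
r = 1369/16 (r = (3 + ((3 + 2)/(2 - 4))**2)**2 = (3 + (5/(-2))**2)**2 = (3 + (-1/2*5)**2)**2 = (3 + (-5/2)**2)**2 = (3 + 25/4)**2 = (37/4)**2 = 1369/16 ≈ 85.563)
r - o(12, -21)*(-45) = 1369/16 - (9 + (-1 + 12)**2)*(-45) = 1369/16 - (9 + 11**2)*(-45) = 1369/16 - (9 + 121)*(-45) = 1369/16 - 130*(-45) = 1369/16 - 1*(-5850) = 1369/16 + 5850 = 94969/16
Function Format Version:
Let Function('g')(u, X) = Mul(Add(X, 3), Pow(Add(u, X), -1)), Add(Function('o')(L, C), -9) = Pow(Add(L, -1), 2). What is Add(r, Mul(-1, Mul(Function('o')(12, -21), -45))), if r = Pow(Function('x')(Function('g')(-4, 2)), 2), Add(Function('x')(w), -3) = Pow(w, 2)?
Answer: Rational(94969, 16) ≈ 5935.6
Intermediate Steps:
Function('o')(L, C) = Add(9, Pow(Add(-1, L), 2)) (Function('o')(L, C) = Add(9, Pow(Add(L, -1), 2)) = Add(9, Pow(Add(-1, L), 2)))
Function('g')(u, X) = Mul(Pow(Add(X, u), -1), Add(3, X)) (Function('g')(u, X) = Mul(Add(3, X), Pow(Add(X, u), -1)) = Mul(Pow(Add(X, u), -1), Add(3, X)))
Function('x')(w) = Add(3, Pow(w, 2))
r = Rational(1369, 16) (r = Pow(Add(3, Pow(Mul(Pow(Add(2, -4), -1), Add(3, 2)), 2)), 2) = Pow(Add(3, Pow(Mul(Pow(-2, -1), 5), 2)), 2) = Pow(Add(3, Pow(Mul(Rational(-1, 2), 5), 2)), 2) = Pow(Add(3, Pow(Rational(-5, 2), 2)), 2) = Pow(Add(3, Rational(25, 4)), 2) = Pow(Rational(37, 4), 2) = Rational(1369, 16) ≈ 85.563)
Add(r, Mul(-1, Mul(Function('o')(12, -21), -45))) = Add(Rational(1369, 16), Mul(-1, Mul(Add(9, Pow(Add(-1, 12), 2)), -45))) = Add(Rational(1369, 16), Mul(-1, Mul(Add(9, Pow(11, 2)), -45))) = Add(Rational(1369, 16), Mul(-1, Mul(Add(9, 121), -45))) = Add(Rational(1369, 16), Mul(-1, Mul(130, -45))) = Add(Rational(1369, 16), Mul(-1, -5850)) = Add(Rational(1369, 16), 5850) = Rational(94969, 16)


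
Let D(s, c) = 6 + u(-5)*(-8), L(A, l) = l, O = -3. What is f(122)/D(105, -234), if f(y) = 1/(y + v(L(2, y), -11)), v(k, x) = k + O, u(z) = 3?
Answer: -1/4338 ≈ -0.00023052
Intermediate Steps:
v(k, x) = -3 + k (v(k, x) = k - 3 = -3 + k)
D(s, c) = -18 (D(s, c) = 6 + 3*(-8) = 6 - 24 = -18)
f(y) = 1/(-3 + 2*y) (f(y) = 1/(y + (-3 + y)) = 1/(-3 + 2*y))
f(122)/D(105, -234) = 1/((-3 + 2*122)*(-18)) = -1/18/(-3 + 244) = -1/18/241 = (1/241)*(-1/18) = -1/4338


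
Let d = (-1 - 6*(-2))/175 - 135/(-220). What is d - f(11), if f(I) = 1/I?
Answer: 4509/7700 ≈ 0.58558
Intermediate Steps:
d = 5209/7700 (d = (-1 + 12)*(1/175) - 135*(-1/220) = 11*(1/175) + 27/44 = 11/175 + 27/44 = 5209/7700 ≈ 0.67649)
d - f(11) = 5209/7700 - 1/11 = 4509/7700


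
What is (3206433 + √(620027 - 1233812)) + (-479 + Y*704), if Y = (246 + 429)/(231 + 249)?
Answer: 3206944 + I*√613785 ≈ 3.2069e+6 + 783.44*I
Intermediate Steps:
Y = 45/32 (Y = 675/480 = 675*(1/480) = 45/32 ≈ 1.4063)
(3206433 + √(620027 - 1233812)) + (-479 + Y*704) = (3206433 + √(620027 - 1233812)) + (-479 + (45/32)*704) = (3206433 + √(-613785)) + (-479 + 990) = (3206433 + I*√613785) + 511 = 3206944 + I*√613785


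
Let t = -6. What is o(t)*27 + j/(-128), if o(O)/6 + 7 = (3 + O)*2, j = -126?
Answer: -134721/64 ≈ -2105.0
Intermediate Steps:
o(O) = -6 + 12*O (o(O) = -42 + 6*((3 + O)*2) = -42 + 6*(6 + 2*O) = -42 + (36 + 12*O) = -6 + 12*O)
o(t)*27 + j/(-128) = (-6 + 12*(-6))*27 - 126/(-128) = (-6 - 72)*27 - 126*(-1/128) = -78*27 + 63/64 = -2106 + 63/64 = -134721/64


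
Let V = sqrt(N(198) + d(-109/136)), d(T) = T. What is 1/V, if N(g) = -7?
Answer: -2*I*sqrt(36074)/1061 ≈ -0.35802*I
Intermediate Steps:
V = I*sqrt(36074)/68 (V = sqrt(-7 - 109/136) = sqrt(-1061/136) = I*sqrt(36074)/68 ≈ 2.7931*I)
1/V = 1/(I*sqrt(36074)/68) = -2*I*sqrt(36074)/1061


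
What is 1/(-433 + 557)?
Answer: 1/124 ≈ 0.0080645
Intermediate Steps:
1/(-433 + 557) = 1/124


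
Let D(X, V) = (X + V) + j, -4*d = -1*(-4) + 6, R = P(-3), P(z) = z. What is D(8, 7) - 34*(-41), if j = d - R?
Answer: 2819/2 ≈ 1409.5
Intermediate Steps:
R = -3
d = -5/2 (d = -(-1*(-4) + 6)/4 = -(4 + 6)/4 = -1/4*10 = -5/2 ≈ -2.5000)
j = 1/2 (j = -5/2 - 1*(-3) = -5/2 + 3 = 1/2 ≈ 0.50000)
D(X, V) = 1/2 + V + X (D(X, V) = (X + V) + 1/2 = (V + X) + 1/2 = 1/2 + V + X)
D(8, 7) - 34*(-41) = (1/2 + 7 + 8) - 34*(-41) = 31/2 + 1394 = 2819/2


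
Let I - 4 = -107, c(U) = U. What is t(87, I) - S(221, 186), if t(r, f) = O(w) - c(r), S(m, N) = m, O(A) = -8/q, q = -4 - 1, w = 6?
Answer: -1532/5 ≈ -306.40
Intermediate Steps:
q = -5
O(A) = 8/5 (O(A) = -8/(-5) = -8*(-⅕) = 8/5)
I = -103 (I = 4 - 107 = -103)
t(r, f) = 8/5 - r
t(87, I) - S(221, 186) = (8/5 - 1*87) - 1*221 = (8/5 - 87) - 221 = -427/5 - 221 = -1532/5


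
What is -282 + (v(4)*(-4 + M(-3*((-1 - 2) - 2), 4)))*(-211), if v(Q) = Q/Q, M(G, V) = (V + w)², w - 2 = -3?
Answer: -1337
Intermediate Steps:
w = -1 (w = 2 - 3 = -1)
M(G, V) = (-1 + V)² (M(G, V) = (V - 1)² = (-1 + V)²)
v(Q) = 1
-282 + (v(4)*(-4 + M(-3*((-1 - 2) - 2), 4)))*(-211) = -282 + (1*(-4 + (-1 + 4)²))*(-211) = -282 + (1*(-4 + 3²))*(-211) = -282 + (1*(-4 + 9))*(-211) = -282 + (1*5)*(-211) = -282 + 5*(-211) = -282 - 1055 = -1337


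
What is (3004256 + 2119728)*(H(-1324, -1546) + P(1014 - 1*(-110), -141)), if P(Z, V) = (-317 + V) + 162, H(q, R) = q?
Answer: -8300854080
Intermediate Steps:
P(Z, V) = -155 + V
(3004256 + 2119728)*(H(-1324, -1546) + P(1014 - 1*(-110), -141)) = (3004256 + 2119728)*(-1324 + (-155 - 141)) = 5123984*(-1324 - 296) = 5123984*(-1620) = -8300854080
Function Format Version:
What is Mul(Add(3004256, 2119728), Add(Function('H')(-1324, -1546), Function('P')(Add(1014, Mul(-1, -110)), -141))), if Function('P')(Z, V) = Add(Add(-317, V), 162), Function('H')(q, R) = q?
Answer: -8300854080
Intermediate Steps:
Function('P')(Z, V) = Add(-155, V)
Mul(Add(3004256, 2119728), Add(Function('H')(-1324, -1546), Function('P')(Add(1014, Mul(-1, -110)), -141))) = Mul(Add(3004256, 2119728), Add(-1324, Add(-155, -141))) = Mul(5123984, Add(-1324, -296)) = Mul(5123984, -1620) = -8300854080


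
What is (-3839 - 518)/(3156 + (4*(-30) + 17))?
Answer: -4357/3053 ≈ -1.4271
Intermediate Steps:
(-3839 - 518)/(3156 + (4*(-30) + 17)) = -4357/(3156 + (-120 + 17)) = -4357/(3156 - 103) = -4357/3053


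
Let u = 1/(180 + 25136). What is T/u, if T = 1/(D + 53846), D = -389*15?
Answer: 25316/48011 ≈ 0.52730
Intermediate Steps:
D = -5835
u = 1/25316 ≈ 3.9501e-5
T = 1/48011 (T = 1/(-5835 + 53846) = 1/48011 ≈ 2.0829e-5)
T/u = 1/(48011*(1/25316)) = (1/48011)*25316 = 25316/48011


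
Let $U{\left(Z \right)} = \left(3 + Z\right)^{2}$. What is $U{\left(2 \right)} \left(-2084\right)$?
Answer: $-52100$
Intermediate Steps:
$U{\left(2 \right)} \left(-2084\right) = \left(3 + 2\right)^{2} \left(-2084\right) = 5^{2} \left(-2084\right) = 25 \left(-2084\right) = -52100$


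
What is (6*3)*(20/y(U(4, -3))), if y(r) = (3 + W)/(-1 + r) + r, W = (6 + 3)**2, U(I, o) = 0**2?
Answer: -30/7 ≈ -4.2857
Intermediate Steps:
U(I, o) = 0
W = 81 (W = 9**2 = 81)
y(r) = r + 84/(-1 + r) (y(r) = (3 + 81)/(-1 + r) + r = 84/(-1 + r) + r = r + 84/(-1 + r))
(6*3)*(20/y(U(4, -3))) = (6*3)*(20/(((84 + 0**2 - 1*0)/(-1 + 0)))) = 18*(20/(((84 + 0 + 0)/(-1)))) = 18*(20/((-1*84))) = 18*(20/(-84)) = 18*(20*(-1/84)) = 18*(-5/21) = -30/7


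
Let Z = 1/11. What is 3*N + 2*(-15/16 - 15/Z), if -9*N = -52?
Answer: -7549/24 ≈ -314.54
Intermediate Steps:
N = 52/9 (N = -⅑*(-52) = 52/9 ≈ 5.7778)
Z = 1/11 ≈ 0.090909
3*N + 2*(-15/16 - 15/Z) = 3*(52/9) + 2*(-15/16 - 15/1/11) = 52/3 + 2*(-15*1/16 - 15*11) = 52/3 + 2*(-15/16 - 165) = 52/3 + 2*(-2655/16) = 52/3 - 2655/8 = -7549/24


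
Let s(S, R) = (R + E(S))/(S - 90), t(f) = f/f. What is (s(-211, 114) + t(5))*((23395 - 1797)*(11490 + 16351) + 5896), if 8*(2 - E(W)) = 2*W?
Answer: 159048032803/602 ≈ 2.6420e+8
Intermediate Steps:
t(f) = 1
E(W) = 2 - W/4
s(S, R) = (2 + R - S/4)/(-90 + S) (s(S, R) = (R + (2 - S/4))/(S - 90) = (2 + R - S/4)/(-90 + S))
(s(-211, 114) + t(5))*((23395 - 1797)*(11490 + 16351) + 5896) = ((2 + 114 - 1/4*(-211))/(-90 - 211) + 1)*((23395 - 1797)*(11490 + 16351) + 5896) = ((2 + 114 + 211/4)/(-301) + 1)*(21598*27841 + 5896) = (-1/301*675/4 + 1)*(601309918 + 5896) = (-675/1204 + 1)*601315814 = (529/1204)*601315814 = 159048032803/602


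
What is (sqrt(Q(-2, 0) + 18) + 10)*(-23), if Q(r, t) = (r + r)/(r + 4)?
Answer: -322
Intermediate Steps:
Q(r, t) = 2*r/(4 + r) (Q(r, t) = (2*r)/(4 + r) = 2*r/(4 + r))
(sqrt(Q(-2, 0) + 18) + 10)*(-23) = (sqrt(2*(-2)/(4 - 2) + 18) + 10)*(-23) = (sqrt(2*(-2)/2 + 18) + 10)*(-23) = (sqrt(2*(-2)*(1/2) + 18) + 10)*(-23) = (sqrt(-2 + 18) + 10)*(-23) = (sqrt(16) + 10)*(-23) = (4 + 10)*(-23) = 14*(-23) = -322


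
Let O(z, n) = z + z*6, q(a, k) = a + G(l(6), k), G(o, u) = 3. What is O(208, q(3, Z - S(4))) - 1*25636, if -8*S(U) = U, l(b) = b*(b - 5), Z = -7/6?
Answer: -24180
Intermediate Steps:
Z = -7/6 (Z = -7*⅙ = -7/6 ≈ -1.1667)
l(b) = b*(-5 + b)
S(U) = -U/8
q(a, k) = 3 + a (q(a, k) = a + 3 = 3 + a)
O(z, n) = 7*z (O(z, n) = z + 6*z = 7*z)
O(208, q(3, Z - S(4))) - 1*25636 = 7*208 - 1*25636 = 1456 - 25636 = -24180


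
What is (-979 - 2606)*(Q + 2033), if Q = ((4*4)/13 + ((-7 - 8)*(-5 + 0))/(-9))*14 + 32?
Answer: -91605115/13 ≈ -7.0465e+6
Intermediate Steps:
Q = -2630/39 (Q = (16*(1/13) - 15*(-5)*(-⅑))*14 + 32 = (16/13 + 75*(-⅑))*14 + 32 = (16/13 - 25/3)*14 + 32 = -277/39*14 + 32 = -3878/39 + 32 = -2630/39 ≈ -67.436)
(-979 - 2606)*(Q + 2033) = (-979 - 2606)*(-2630/39 + 2033) = -3585*76657/39 = -91605115/13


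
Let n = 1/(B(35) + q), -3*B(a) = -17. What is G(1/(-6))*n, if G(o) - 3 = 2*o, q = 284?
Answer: 8/869 ≈ 0.0092060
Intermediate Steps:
B(a) = 17/3 (B(a) = -⅓*(-17) = 17/3)
G(o) = 3 + 2*o
n = 3/869 (n = 1/(17/3 + 284) = 1/(869/3) = 3/869 ≈ 0.0034522)
G(1/(-6))*n = (3 + 2/(-6))*(3/869) = (3 + 2*(-⅙))*(3/869) = (3 - ⅓)*(3/869) = (8/3)*(3/869) = 8/869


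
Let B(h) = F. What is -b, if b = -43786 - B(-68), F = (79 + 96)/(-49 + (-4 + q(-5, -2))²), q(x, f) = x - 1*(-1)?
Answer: 131393/3 ≈ 43798.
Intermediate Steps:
q(x, f) = 1 + x (q(x, f) = x + 1 = 1 + x)
F = 35/3 (F = (79 + 96)/(-49 + (-4 + (1 - 5))²) = 175/(-49 + (-4 - 4)²) = 175/(-49 + (-8)²) = 175/(-49 + 64) = 175/15 = 175*(1/15) = 35/3 ≈ 11.667)
B(h) = 35/3
b = -131393/3 (b = -43786 - 1*35/3 = -43786 - 35/3 = -131393/3 ≈ -43798.)
-b = -1*(-131393/3) = 131393/3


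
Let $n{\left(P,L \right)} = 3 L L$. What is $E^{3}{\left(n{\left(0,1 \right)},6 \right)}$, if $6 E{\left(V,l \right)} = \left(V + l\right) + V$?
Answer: $8$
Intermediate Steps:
$n{\left(P,L \right)} = 3 L^{2}$
$E{\left(V,l \right)} = \frac{V}{3} + \frac{l}{6}$ ($E{\left(V,l \right)} = \frac{\left(V + l\right) + V}{6} = \frac{l + 2 V}{6} = \frac{V}{3} + \frac{l}{6}$)
$E^{3}{\left(n{\left(0,1 \right)},6 \right)} = \left(\frac{3 \cdot 1^{2}}{3} + \frac{1}{6} \cdot 6\right)^{3} = \left(\frac{3 \cdot 1}{3} + 1\right)^{3} = \left(\frac{1}{3} \cdot 3 + 1\right)^{3} = \left(1 + 1\right)^{3} = 2^{3} = 8$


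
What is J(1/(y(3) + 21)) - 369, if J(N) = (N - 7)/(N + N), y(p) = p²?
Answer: -947/2 ≈ -473.50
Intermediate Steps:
J(N) = (-7 + N)/(2*N) (J(N) = (-7 + N)/((2*N)) = (-7 + N)*(1/(2*N)) = (-7 + N)/(2*N))
J(1/(y(3) + 21)) - 369 = (-7 + 1/(3² + 21))/(2*(1/(3² + 21))) - 369 = (-7 + 1/(9 + 21))/(2*(1/(9 + 21))) - 369 = (-7 + 1/30)/(2*(1/30)) - 369 = (½)*30*(-209/30) - 369 = -209/2 - 369 = -947/2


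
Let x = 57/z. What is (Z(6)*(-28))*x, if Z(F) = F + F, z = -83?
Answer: 19152/83 ≈ 230.75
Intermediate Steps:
Z(F) = 2*F
x = -57/83 (x = 57/(-83) = 57*(-1/83) = -57/83 ≈ -0.68675)
(Z(6)*(-28))*x = ((2*6)*(-28))*(-57/83) = (12*(-28))*(-57/83) = -336*(-57/83) = 19152/83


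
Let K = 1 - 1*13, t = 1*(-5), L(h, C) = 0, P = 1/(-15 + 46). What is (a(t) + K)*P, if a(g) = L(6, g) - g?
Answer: -7/31 ≈ -0.22581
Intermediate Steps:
P = 1/31 ≈ 0.032258
t = -5
a(g) = -g (a(g) = 0 - g = -g)
K = -12 (K = 1 - 13 = -12)
(a(t) + K)*P = (-1*(-5) - 12)*(1/31) = (5 - 12)*(1/31) = -7*1/31 = -7/31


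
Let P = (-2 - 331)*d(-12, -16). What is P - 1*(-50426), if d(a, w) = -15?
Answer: 55421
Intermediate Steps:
P = 4995 (P = (-2 - 331)*(-15) = -333*(-15) = 4995)
P - 1*(-50426) = 4995 - 1*(-50426) = 4995 + 50426 = 55421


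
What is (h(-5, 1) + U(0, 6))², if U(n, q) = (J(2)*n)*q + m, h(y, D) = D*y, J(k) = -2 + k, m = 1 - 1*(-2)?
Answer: 4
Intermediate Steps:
m = 3 (m = 1 + 2 = 3)
U(n, q) = 3 (U(n, q) = ((-2 + 2)*n)*q + 3 = (0*n)*q + 3 = 0*q + 3 = 0 + 3 = 3)
(h(-5, 1) + U(0, 6))² = (1*(-5) + 3)² = (-5 + 3)² = (-2)² = 4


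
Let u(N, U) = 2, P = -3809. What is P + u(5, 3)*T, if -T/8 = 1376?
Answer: -25825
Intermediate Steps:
T = -11008 (T = -8*1376 = -11008)
P + u(5, 3)*T = -3809 + 2*(-11008) = -3809 - 22016 = -25825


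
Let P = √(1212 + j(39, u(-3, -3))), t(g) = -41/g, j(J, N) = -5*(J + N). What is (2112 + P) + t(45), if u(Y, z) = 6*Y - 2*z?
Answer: 94999/45 + √1077 ≈ 2143.9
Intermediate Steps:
u(Y, z) = -2*z + 6*Y
j(J, N) = -5*J - 5*N
P = √1077 (P = √(1212 + (-5*39 - 5*(-2*(-3) + 6*(-3)))) = √(1212 + (-195 - 5*(6 - 18))) = √(1212 + (-195 - 5*(-12))) = √(1212 + (-195 + 60)) = √(1212 - 135) = √1077 ≈ 32.818)
(2112 + P) + t(45) = (2112 + √1077) - 41/45 = 94999/45 + √1077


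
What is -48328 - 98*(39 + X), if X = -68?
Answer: -45486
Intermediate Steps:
-48328 - 98*(39 + X) = -48328 - 98*(39 - 68) = -48328 - 98*(-29) = -48328 - 1*(-2842) = -48328 + 2842 = -45486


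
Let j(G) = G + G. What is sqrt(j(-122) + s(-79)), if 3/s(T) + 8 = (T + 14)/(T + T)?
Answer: I*sqrt(351342970)/1199 ≈ 15.633*I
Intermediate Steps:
j(G) = 2*G
s(T) = 3/(-8 + (14 + T)/(2*T)) (s(T) = 3/(-8 + (T + 14)/(T + T)) = 3/(-8 + (14 + T)/((2*T))) = 3/(-8 + (14 + T)*(1/(2*T))) = 3/(-8 + (14 + T)/(2*T)))
sqrt(j(-122) + s(-79)) = sqrt(2*(-122) - 6*(-79)/(-14 + 15*(-79))) = sqrt(-244 - 6*(-79)/(-14 - 1185)) = sqrt(-244 - 6*(-79)/(-1199)) = sqrt(-244 - 6*(-79)*(-1/1199)) = sqrt(-244 - 474/1199) = sqrt(-293030/1199) = I*sqrt(351342970)/1199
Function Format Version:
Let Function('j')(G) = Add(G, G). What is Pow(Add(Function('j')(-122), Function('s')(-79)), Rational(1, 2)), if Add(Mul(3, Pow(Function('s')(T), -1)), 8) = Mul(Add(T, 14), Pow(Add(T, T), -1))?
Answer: Mul(Rational(1, 1199), I, Pow(351342970, Rational(1, 2))) ≈ Mul(15.633, I)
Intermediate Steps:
Function('j')(G) = Mul(2, G)
Function('s')(T) = Mul(3, Pow(Add(-8, Mul(Rational(1, 2), Pow(T, -1), Add(14, T))), -1)) (Function('s')(T) = Mul(3, Pow(Add(-8, Mul(Add(T, 14), Pow(Add(T, T), -1))), -1)) = Mul(3, Pow(Add(-8, Mul(Add(14, T), Pow(Mul(2, T), -1))), -1)) = Mul(3, Pow(Add(-8, Mul(Add(14, T), Mul(Rational(1, 2), Pow(T, -1)))), -1)) = Mul(3, Pow(Add(-8, Mul(Rational(1, 2), Pow(T, -1), Add(14, T))), -1)))
Pow(Add(Function('j')(-122), Function('s')(-79)), Rational(1, 2)) = Pow(Add(Mul(2, -122), Mul(-6, -79, Pow(Add(-14, Mul(15, -79)), -1))), Rational(1, 2)) = Pow(Add(-244, Mul(-6, -79, Pow(Add(-14, -1185), -1))), Rational(1, 2)) = Pow(Add(-244, Mul(-6, -79, Pow(-1199, -1))), Rational(1, 2)) = Pow(Add(-244, Mul(-6, -79, Rational(-1, 1199))), Rational(1, 2)) = Pow(Add(-244, Rational(-474, 1199)), Rational(1, 2)) = Pow(Rational(-293030, 1199), Rational(1, 2)) = Mul(Rational(1, 1199), I, Pow(351342970, Rational(1, 2)))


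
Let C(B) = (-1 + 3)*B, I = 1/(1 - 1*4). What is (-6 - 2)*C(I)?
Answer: 16/3 ≈ 5.3333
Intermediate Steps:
I = -1/3 (I = 1/(1 - 4) = 1/(-3) = -1/3 ≈ -0.33333)
C(B) = 2*B
(-6 - 2)*C(I) = (-6 - 2)*(2*(-1/3)) = -8*(-2/3) = 16/3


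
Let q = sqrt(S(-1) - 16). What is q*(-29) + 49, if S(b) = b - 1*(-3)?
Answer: 49 - 29*I*sqrt(14) ≈ 49.0 - 108.51*I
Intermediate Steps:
S(b) = 3 + b (S(b) = b + 3 = 3 + b)
q = I*sqrt(14) (q = sqrt((3 - 1) - 16) = sqrt(2 - 16) = sqrt(-14) = I*sqrt(14) ≈ 3.7417*I)
q*(-29) + 49 = (I*sqrt(14))*(-29) + 49 = -29*I*sqrt(14) + 49 = 49 - 29*I*sqrt(14)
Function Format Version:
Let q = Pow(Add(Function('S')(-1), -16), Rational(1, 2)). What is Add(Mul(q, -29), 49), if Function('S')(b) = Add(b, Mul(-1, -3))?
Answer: Add(49, Mul(-29, I, Pow(14, Rational(1, 2)))) ≈ Add(49.000, Mul(-108.51, I))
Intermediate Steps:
Function('S')(b) = Add(3, b) (Function('S')(b) = Add(b, 3) = Add(3, b))
q = Mul(I, Pow(14, Rational(1, 2))) (q = Pow(Add(Add(3, -1), -16), Rational(1, 2)) = Pow(Add(2, -16), Rational(1, 2)) = Pow(-14, Rational(1, 2)) = Mul(I, Pow(14, Rational(1, 2))) ≈ Mul(3.7417, I))
Add(Mul(q, -29), 49) = Add(Mul(Mul(I, Pow(14, Rational(1, 2))), -29), 49) = Add(Mul(-29, I, Pow(14, Rational(1, 2))), 49) = Add(49, Mul(-29, I, Pow(14, Rational(1, 2))))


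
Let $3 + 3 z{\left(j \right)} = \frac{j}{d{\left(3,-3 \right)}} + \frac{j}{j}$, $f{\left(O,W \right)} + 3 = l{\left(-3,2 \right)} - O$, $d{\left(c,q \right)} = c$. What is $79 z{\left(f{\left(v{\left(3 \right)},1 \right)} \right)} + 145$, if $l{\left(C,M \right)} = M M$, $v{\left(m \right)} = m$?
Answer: $\frac{673}{9} \approx 74.778$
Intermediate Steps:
$l{\left(C,M \right)} = M^{2}$
$f{\left(O,W \right)} = 1 - O$ ($f{\left(O,W \right)} = -3 - \left(-4 + O\right) = 1 - O$)
$z{\left(j \right)} = - \frac{2}{3} + \frac{j}{9}$ ($z{\left(j \right)} = -1 + \frac{\frac{j}{3} + \frac{j}{j}}{3} = -1 + \frac{j \frac{1}{3} + 1}{3} = -1 + \frac{\frac{j}{3} + 1}{3} = -1 + \frac{1 + \frac{j}{3}}{3} = -1 + \left(\frac{1}{3} + \frac{j}{9}\right) = - \frac{2}{3} + \frac{j}{9}$)
$79 z{\left(f{\left(v{\left(3 \right)},1 \right)} \right)} + 145 = 79 \left(- \frac{2}{3} + \frac{1 - 3}{9}\right) + 145 = 79 \left(- \frac{2}{3} + \frac{1}{9} \left(-2\right)\right) + 145 = 79 \left(- \frac{2}{3} - \frac{2}{9}\right) + 145 = 79 \left(- \frac{8}{9}\right) + 145 = - \frac{632}{9} + 145 = \frac{673}{9}$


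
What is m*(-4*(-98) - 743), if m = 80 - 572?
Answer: 172692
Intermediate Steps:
m = -492
m*(-4*(-98) - 743) = -492*(-4*(-98) - 743) = -492*(392 - 743) = -492*(-351) = 172692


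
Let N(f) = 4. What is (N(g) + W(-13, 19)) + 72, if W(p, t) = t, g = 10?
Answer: 95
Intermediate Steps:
(N(g) + W(-13, 19)) + 72 = (4 + 19) + 72 = 23 + 72 = 95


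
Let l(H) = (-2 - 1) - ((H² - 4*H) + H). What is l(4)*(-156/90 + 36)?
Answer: -3598/15 ≈ -239.87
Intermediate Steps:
l(H) = -3 - H² + 3*H (l(H) = -3 - (H² - 3*H) = -3 + (-H² + 3*H) = -3 - H² + 3*H)
l(4)*(-156/90 + 36) = (-3 - 1*4² + 3*4)*(-156/90 + 36) = (-3 - 1*16 + 12)*(-156*1/90 + 36) = (-3 - 16 + 12)*(-26/15 + 36) = -7*514/15 = -3598/15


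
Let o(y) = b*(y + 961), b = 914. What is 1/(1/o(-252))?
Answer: 648026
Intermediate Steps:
o(y) = 878354 + 914*y (o(y) = 914*(y + 961) = 914*(961 + y) = 878354 + 914*y)
1/(1/o(-252)) = 1/(1/(878354 + 914*(-252))) = 1/(1/(878354 - 230328)) = 1/(1/648026) = 648026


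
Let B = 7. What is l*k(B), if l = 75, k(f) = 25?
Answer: 1875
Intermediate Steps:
l*k(B) = 75*25 = 1875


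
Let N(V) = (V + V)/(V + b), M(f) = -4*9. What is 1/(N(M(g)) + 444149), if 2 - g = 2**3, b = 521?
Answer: 485/215412193 ≈ 2.2515e-6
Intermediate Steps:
g = -6 (g = 2 - 1*2**3 = 2 - 1*8 = 2 - 8 = -6)
M(f) = -36
N(V) = 2*V/(521 + V) (N(V) = (V + V)/(V + 521) = (2*V)/(521 + V) = 2*V/(521 + V))
1/(N(M(g)) + 444149) = 1/(2*(-36)/(521 - 36) + 444149) = 1/(2*(-36)/485 + 444149) = 1/(2*(-36)*(1/485) + 444149) = 1/(-72/485 + 444149) = 1/(215412193/485) = 485/215412193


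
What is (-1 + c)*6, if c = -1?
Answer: -12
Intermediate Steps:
(-1 + c)*6 = (-1 - 1)*6 = -2*6 = -12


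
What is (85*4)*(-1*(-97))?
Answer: 32980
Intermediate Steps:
(85*4)*(-1*(-97)) = 340*97 = 32980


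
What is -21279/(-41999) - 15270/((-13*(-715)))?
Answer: -88707285/78076141 ≈ -1.1362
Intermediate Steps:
-21279/(-41999) - 15270/((-13*(-715))) = -21279*(-1/41999) - 15270/9295 = 21279/41999 - 15270*1/9295 = 21279/41999 - 3054/1859 = -88707285/78076141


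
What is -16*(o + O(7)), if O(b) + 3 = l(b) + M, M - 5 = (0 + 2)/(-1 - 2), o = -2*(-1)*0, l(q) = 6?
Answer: -352/3 ≈ -117.33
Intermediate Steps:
o = 0 (o = 2*0 = 0)
M = 13/3 (M = 5 + (0 + 2)/(-1 - 2) = 5 + 2/(-3) = 5 + 2*(-1/3) = 5 - 2/3 = 13/3 ≈ 4.3333)
O(b) = 22/3 (O(b) = -3 + (6 + 13/3) = -3 + 31/3 = 22/3)
-16*(o + O(7)) = -16*(0 + 22/3) = -16*22/3 = -352/3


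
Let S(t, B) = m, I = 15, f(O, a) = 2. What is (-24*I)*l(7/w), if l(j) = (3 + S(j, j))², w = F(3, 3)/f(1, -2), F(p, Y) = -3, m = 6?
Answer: -29160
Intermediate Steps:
S(t, B) = 6
w = -3/2 ≈ -1.5000
l(j) = 81 (l(j) = (3 + 6)² = 9² = 81)
(-24*I)*l(7/w) = -24*15*81 = -360*81 = -29160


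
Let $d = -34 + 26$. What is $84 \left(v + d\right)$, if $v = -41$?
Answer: $-4116$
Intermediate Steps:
$d = -8$
$84 \left(v + d\right) = 84 \left(-41 - 8\right) = 84 \left(-49\right) = -4116$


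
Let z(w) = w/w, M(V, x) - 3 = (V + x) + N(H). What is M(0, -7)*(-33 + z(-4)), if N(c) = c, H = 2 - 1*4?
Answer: 192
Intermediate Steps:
H = -2 (H = 2 - 4 = -2)
M(V, x) = 1 + V + x (M(V, x) = 3 + ((V + x) - 2) = 3 + (-2 + V + x) = 1 + V + x)
z(w) = 1
M(0, -7)*(-33 + z(-4)) = (1 + 0 - 7)*(-33 + 1) = -6*(-32) = 192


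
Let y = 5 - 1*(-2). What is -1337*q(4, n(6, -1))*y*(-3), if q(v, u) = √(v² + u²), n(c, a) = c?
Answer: 56154*√13 ≈ 2.0247e+5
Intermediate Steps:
y = 7 (y = 5 + 2 = 7)
q(v, u) = √(u² + v²)
-1337*q(4, n(6, -1))*y*(-3) = -1337*√(6² + 4²)*7*(-3) = -1337*√(36 + 16)*7*(-3) = -1337*√52*7*(-3) = -1337*(2*√13)*7*(-3) = -1337*14*√13*(-3) = -(-56154)*√13 = 56154*√13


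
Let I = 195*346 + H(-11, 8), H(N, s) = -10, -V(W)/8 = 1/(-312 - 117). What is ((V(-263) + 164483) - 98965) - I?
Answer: -833110/429 ≈ -1942.0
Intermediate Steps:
V(W) = 8/429 (V(W) = -8/(-312 - 117) = -8/(-429) = -8*(-1/429) = 8/429)
I = 67460 (I = 195*346 - 10 = 67470 - 10 = 67460)
((V(-263) + 164483) - 98965) - I = ((8/429 + 164483) - 98965) - 1*67460 = (70563215/429 - 98965) - 67460 = 28107230/429 - 67460 = -833110/429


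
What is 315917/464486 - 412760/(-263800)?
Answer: 6876503649/3063285170 ≈ 2.2448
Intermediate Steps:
315917/464486 - 412760/(-263800) = 315917*(1/464486) - 412760*(-1/263800) = 315917/464486 + 10319/6595 = 6876503649/3063285170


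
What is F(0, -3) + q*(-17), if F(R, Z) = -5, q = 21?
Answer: -362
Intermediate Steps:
F(0, -3) + q*(-17) = -5 + 21*(-17) = -5 - 357 = -362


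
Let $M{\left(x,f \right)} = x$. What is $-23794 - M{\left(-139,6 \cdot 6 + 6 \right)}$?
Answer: $-23655$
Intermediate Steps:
$-23794 - M{\left(-139,6 \cdot 6 + 6 \right)} = -23794 - -139 = -23794 + 139 = -23655$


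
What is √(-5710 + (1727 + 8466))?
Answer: √4483 ≈ 66.955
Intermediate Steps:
√(-5710 + (1727 + 8466)) = √(-5710 + 10193) = √4483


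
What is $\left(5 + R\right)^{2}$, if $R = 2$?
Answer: $49$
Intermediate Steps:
$\left(5 + R\right)^{2} = \left(5 + 2\right)^{2} = 7^{2} = 49$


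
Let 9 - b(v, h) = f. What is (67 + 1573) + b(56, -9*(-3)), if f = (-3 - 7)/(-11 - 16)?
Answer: 44513/27 ≈ 1648.6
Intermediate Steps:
f = 10/27 (f = -10/(-27) = -10*(-1/27) = 10/27 ≈ 0.37037)
b(v, h) = 233/27 (b(v, h) = 9 - 1*10/27 = 9 - 10/27 = 233/27)
(67 + 1573) + b(56, -9*(-3)) = (67 + 1573) + 233/27 = 1640 + 233/27 = 44513/27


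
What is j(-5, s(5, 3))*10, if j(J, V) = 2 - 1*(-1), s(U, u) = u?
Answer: 30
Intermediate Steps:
j(J, V) = 3 (j(J, V) = 2 + 1 = 3)
j(-5, s(5, 3))*10 = 3*10 = 30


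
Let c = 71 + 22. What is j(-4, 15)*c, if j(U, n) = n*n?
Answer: 20925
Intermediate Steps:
j(U, n) = n²
c = 93
j(-4, 15)*c = 15²*93 = 225*93 = 20925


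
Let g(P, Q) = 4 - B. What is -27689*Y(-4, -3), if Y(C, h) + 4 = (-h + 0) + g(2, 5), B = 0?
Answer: -83067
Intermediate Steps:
g(P, Q) = 4 (g(P, Q) = 4 - 1*0 = 4 + 0 = 4)
Y(C, h) = -h (Y(C, h) = -4 + ((-h + 0) + 4) = -4 + (-h + 4) = -4 + (4 - h) = -h)
-27689*Y(-4, -3) = -(-27689)*(-3) = -27689*3 = -83067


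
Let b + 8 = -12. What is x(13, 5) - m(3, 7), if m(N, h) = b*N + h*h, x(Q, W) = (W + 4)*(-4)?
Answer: -25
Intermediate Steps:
b = -20 (b = -8 - 12 = -20)
x(Q, W) = -16 - 4*W (x(Q, W) = (4 + W)*(-4) = -16 - 4*W)
m(N, h) = h**2 - 20*N (m(N, h) = -20*N + h*h = -20*N + h**2 = h**2 - 20*N)
x(13, 5) - m(3, 7) = (-16 - 4*5) - (7**2 - 20*3) = (-16 - 20) - (49 - 60) = -36 - 1*(-11) = -36 + 11 = -25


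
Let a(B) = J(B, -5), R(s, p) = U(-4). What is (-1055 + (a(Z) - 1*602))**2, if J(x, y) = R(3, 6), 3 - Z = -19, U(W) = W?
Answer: 2758921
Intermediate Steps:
Z = 22 (Z = 3 - 1*(-19) = 3 + 19 = 22)
R(s, p) = -4
J(x, y) = -4
a(B) = -4
(-1055 + (a(Z) - 1*602))**2 = (-1055 + (-4 - 1*602))**2 = (-1055 + (-4 - 602))**2 = (-1055 - 606)**2 = (-1661)**2 = 2758921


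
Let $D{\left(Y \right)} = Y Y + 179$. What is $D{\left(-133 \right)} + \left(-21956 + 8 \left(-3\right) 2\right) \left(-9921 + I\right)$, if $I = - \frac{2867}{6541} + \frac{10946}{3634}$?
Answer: $\frac{2594054128015128}{11884997} \approx 2.1826 \cdot 10^{8}$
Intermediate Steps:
$I = \frac{30589554}{11884997}$ ($I = \left(-2867\right) \frac{1}{6541} + 10946 \cdot \frac{1}{3634} = - \frac{2867}{6541} + \frac{5473}{1817} = \frac{30589554}{11884997} \approx 2.5738$)
$D{\left(Y \right)} = 179 + Y^{2}$ ($D{\left(Y \right)} = Y^{2} + 179 = 179 + Y^{2}$)
$D{\left(-133 \right)} + \left(-21956 + 8 \left(-3\right) 2\right) \left(-9921 + I\right) = \left(179 + \left(-133\right)^{2}\right) + \left(-21956 + 8 \left(-3\right) 2\right) \left(-9921 + \frac{30589554}{11884997}\right) = \left(179 + 17689\right) + \left(-21956 - 48\right) \left(- \frac{117880465683}{11884997}\right) = 17868 + \left(-21956 - 48\right) \left(- \frac{117880465683}{11884997}\right) = 17868 - - \frac{2593841766888732}{11884997} = 17868 + \frac{2593841766888732}{11884997} = \frac{2594054128015128}{11884997}$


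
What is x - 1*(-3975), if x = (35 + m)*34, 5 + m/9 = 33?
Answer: 13733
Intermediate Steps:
m = 252 (m = -45 + 9*33 = -45 + 297 = 252)
x = 9758 (x = (35 + 252)*34 = 287*34 = 9758)
x - 1*(-3975) = 9758 - 1*(-3975) = 9758 + 3975 = 13733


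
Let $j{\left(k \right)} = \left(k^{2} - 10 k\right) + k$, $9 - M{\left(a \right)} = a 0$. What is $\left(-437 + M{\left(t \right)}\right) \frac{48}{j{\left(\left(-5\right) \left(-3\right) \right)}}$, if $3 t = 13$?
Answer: $- \frac{3424}{15} \approx -228.27$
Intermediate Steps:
$t = \frac{13}{3}$ ($t = \frac{1}{3} \cdot 13 = \frac{13}{3} \approx 4.3333$)
$M{\left(a \right)} = 9$ ($M{\left(a \right)} = 9 - a 0 = 9 - 0 = 9 + 0 = 9$)
$j{\left(k \right)} = k^{2} - 9 k$
$\left(-437 + M{\left(t \right)}\right) \frac{48}{j{\left(\left(-5\right) \left(-3\right) \right)}} = \left(-437 + 9\right) \frac{48}{\left(-5\right) \left(-3\right) \left(-9 - -15\right)} = - 428 \frac{48}{15 \left(-9 + 15\right)} = - 428 \frac{48}{15 \cdot 6} = - 428 \cdot \frac{48}{90} = - 428 \cdot 48 \cdot \frac{1}{90} = \left(-428\right) \frac{8}{15} = - \frac{3424}{15}$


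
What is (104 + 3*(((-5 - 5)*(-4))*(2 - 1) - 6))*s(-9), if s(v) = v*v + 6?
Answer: 17922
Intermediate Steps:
s(v) = 6 + v² (s(v) = v² + 6 = 6 + v²)
(104 + 3*(((-5 - 5)*(-4))*(2 - 1) - 6))*s(-9) = (104 + 3*(((-5 - 5)*(-4))*(2 - 1) - 6))*(6 + (-9)²) = (104 + 3*(-10*(-4)*1 - 6))*(6 + 81) = (104 + 3*(40*1 - 6))*87 = (104 + 3*(40 - 6))*87 = (104 + 3*34)*87 = (104 + 102)*87 = 206*87 = 17922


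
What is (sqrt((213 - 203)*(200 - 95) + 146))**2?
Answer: 1196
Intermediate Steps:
(sqrt((213 - 203)*(200 - 95) + 146))**2 = (sqrt(10*105 + 146))**2 = (sqrt(1050 + 146))**2 = (sqrt(1196))**2 = (2*sqrt(299))**2 = 1196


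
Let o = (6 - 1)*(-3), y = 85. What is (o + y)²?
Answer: 4900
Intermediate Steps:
o = -15 (o = 5*(-3) = -15)
(o + y)² = (-15 + 85)² = 70² = 4900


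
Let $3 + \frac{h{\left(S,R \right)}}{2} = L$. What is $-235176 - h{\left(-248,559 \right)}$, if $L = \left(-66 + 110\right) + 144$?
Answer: $-235546$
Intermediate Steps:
$L = 188$ ($L = 44 + 144 = 188$)
$h{\left(S,R \right)} = 370$ ($h{\left(S,R \right)} = -6 + 2 \cdot 188 = -6 + 376 = 370$)
$-235176 - h{\left(-248,559 \right)} = -235176 - 370 = -235546$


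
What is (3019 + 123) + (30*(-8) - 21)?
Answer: 2881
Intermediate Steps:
(3019 + 123) + (30*(-8) - 21) = 3142 + (-240 - 21) = 3142 - 261 = 2881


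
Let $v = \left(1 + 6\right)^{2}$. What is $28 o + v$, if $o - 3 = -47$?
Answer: $-1183$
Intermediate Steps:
$v = 49$ ($v = 7^{2} = 49$)
$o = -44$ ($o = 3 - 47 = -44$)
$28 o + v = 28 \left(-44\right) + 49 = -1232 + 49 = -1183$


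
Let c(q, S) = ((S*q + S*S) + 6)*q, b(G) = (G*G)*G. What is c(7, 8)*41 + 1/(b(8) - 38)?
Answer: 17140789/474 ≈ 36162.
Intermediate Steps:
b(G) = G³ (b(G) = G²*G = G³)
c(q, S) = q*(6 + S² + S*q) (c(q, S) = ((S*q + S²) + 6)*q = ((S² + S*q) + 6)*q = (6 + S² + S*q)*q = q*(6 + S² + S*q))
c(7, 8)*41 + 1/(b(8) - 38) = (7*(6 + 8² + 8*7))*41 + 1/(8³ - 38) = (7*(6 + 64 + 56))*41 + 1/(512 - 38) = (7*126)*41 + 1/474 = 882*41 + 1/474 = 36162 + 1/474 = 17140789/474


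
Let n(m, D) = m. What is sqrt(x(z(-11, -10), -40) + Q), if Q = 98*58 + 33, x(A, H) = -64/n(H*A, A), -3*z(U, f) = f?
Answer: sqrt(142937)/5 ≈ 75.614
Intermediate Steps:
z(U, f) = -f/3
x(A, H) = -64/(A*H) (x(A, H) = -64*1/(A*H) = -64/(A*H))
Q = 5717 (Q = 5684 + 33 = 5717)
sqrt(x(z(-11, -10), -40) + Q) = sqrt(-64/(-1/3*(-10)*(-40)) + 5717) = sqrt(-64*(-1/40)/10/3 + 5717) = sqrt(-64*3/10*(-1/40) + 5717) = sqrt(12/25 + 5717) = sqrt(142937/25) = sqrt(142937)/5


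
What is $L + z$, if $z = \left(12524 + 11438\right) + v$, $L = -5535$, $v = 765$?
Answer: $19192$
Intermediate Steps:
$z = 24727$ ($z = \left(12524 + 11438\right) + 765 = 23962 + 765 = 24727$)
$L + z = -5535 + 24727 = 19192$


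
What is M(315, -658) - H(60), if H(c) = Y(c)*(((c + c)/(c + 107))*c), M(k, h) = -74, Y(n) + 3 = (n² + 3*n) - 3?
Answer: -27185158/167 ≈ -1.6279e+5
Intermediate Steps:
Y(n) = -6 + n² + 3*n (Y(n) = -3 + ((n² + 3*n) - 3) = -3 + (-3 + n² + 3*n) = -6 + n² + 3*n)
H(c) = 2*c²*(-6 + c² + 3*c)/(107 + c) (H(c) = (-6 + c² + 3*c)*(((c + c)/(c + 107))*c) = (-6 + c² + 3*c)*(((2*c)/(107 + c))*c) = (-6 + c² + 3*c)*((2*c/(107 + c))*c) = (-6 + c² + 3*c)*(2*c²/(107 + c)) = 2*c²*(-6 + c² + 3*c)/(107 + c))
M(315, -658) - H(60) = -74 - 2*60²*(-6 + 60² + 3*60)/(107 + 60) = -74 - 2*3600*(-6 + 3600 + 180)/167 = -74 - 2*3600*3774/167 = -74 - 1*27172800/167 = -74 - 27172800/167 = -27185158/167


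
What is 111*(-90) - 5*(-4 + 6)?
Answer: -10000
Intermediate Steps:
111*(-90) - 5*(-4 + 6) = -9990 - 5*2 = -9990 - 10 = -10000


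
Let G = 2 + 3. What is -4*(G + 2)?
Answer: -28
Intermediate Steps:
G = 5
-4*(G + 2) = -4*(5 + 2) = -4*7 = -28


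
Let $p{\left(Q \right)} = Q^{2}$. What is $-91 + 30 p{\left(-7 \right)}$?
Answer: $1379$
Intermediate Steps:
$-91 + 30 p{\left(-7 \right)} = -91 + 30 \left(-7\right)^{2} = -91 + 30 \cdot 49 = -91 + 1470 = 1379$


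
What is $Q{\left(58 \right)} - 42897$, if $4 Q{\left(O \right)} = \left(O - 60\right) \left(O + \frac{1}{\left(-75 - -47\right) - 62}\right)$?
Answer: $- \frac{7726679}{180} \approx -42926.0$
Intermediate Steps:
$Q{\left(O \right)} = \frac{\left(-60 + O\right) \left(- \frac{1}{90} + O\right)}{4}$ ($Q{\left(O \right)} = \frac{\left(O - 60\right) \left(O + \frac{1}{\left(-75 - -47\right) - 62}\right)}{4} = \frac{\left(-60 + O\right) \left(O + \frac{1}{\left(-75 + 47\right) - 62}\right)}{4} = \frac{\left(-60 + O\right) \left(O + \frac{1}{-28 - 62}\right)}{4} = \frac{\left(-60 + O\right) \left(O + \frac{1}{-90}\right)}{4} = \frac{\left(-60 + O\right) \left(O - \frac{1}{90}\right)}{4} = \frac{\left(-60 + O\right) \left(- \frac{1}{90} + O\right)}{4}$)
$Q{\left(58 \right)} - 42897 = \left(\frac{1}{6} - \frac{156629}{180} + \frac{58^{2}}{4}\right) - 42897 = \left(\frac{1}{6} - \frac{156629}{180} + \frac{1}{4} \cdot 3364\right) - 42897 = \left(\frac{1}{6} - \frac{156629}{180} + 841\right) - 42897 = - \frac{5219}{180} - 42897 = - \frac{7726679}{180}$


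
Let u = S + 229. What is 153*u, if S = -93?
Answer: 20808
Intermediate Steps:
u = 136 (u = -93 + 229 = 136)
153*u = 153*136 = 20808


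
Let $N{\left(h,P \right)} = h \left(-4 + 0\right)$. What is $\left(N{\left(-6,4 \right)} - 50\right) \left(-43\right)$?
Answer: $1118$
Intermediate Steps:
$N{\left(h,P \right)} = - 4 h$ ($N{\left(h,P \right)} = h \left(-4\right) = - 4 h$)
$\left(N{\left(-6,4 \right)} - 50\right) \left(-43\right) = \left(\left(-4\right) \left(-6\right) - 50\right) \left(-43\right) = \left(24 - 50\right) \left(-43\right) = \left(-26\right) \left(-43\right) = 1118$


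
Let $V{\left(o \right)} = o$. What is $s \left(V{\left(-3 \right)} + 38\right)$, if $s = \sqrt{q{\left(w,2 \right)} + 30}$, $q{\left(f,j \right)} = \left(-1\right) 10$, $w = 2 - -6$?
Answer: $70 \sqrt{5} \approx 156.52$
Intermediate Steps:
$w = 8$ ($w = 2 + 6 = 8$)
$q{\left(f,j \right)} = -10$
$s = 2 \sqrt{5}$ ($s = \sqrt{-10 + 30} = \sqrt{20} = 2 \sqrt{5} \approx 4.4721$)
$s \left(V{\left(-3 \right)} + 38\right) = 2 \sqrt{5} \left(-3 + 38\right) = 2 \sqrt{5} \cdot 35 = 70 \sqrt{5}$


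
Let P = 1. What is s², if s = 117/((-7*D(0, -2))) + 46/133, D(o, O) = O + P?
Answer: 5148361/17689 ≈ 291.05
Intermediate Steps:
D(o, O) = 1 + O (D(o, O) = O + 1 = 1 + O)
s = 2269/133 (s = 117/((-7*(1 - 2))) + 46/133 = 117/((-7*(-1))) + 46*(1/133) = 117/7 + 46/133 = 2269/133 ≈ 17.060)
s² = (2269/133)² = 5148361/17689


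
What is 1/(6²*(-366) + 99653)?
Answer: 1/86477 ≈ 1.1564e-5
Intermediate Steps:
1/(6²*(-366) + 99653) = 1/(36*(-366) + 99653) = 1/(-13176 + 99653) = 1/86477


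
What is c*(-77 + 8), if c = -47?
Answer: 3243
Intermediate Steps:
c*(-77 + 8) = -47*(-77 + 8) = -47*(-69) = 3243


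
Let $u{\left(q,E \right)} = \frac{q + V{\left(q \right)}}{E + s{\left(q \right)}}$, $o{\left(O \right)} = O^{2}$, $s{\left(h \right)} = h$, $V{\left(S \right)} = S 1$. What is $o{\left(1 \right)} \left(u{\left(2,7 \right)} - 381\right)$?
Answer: $- \frac{3425}{9} \approx -380.56$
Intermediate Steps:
$V{\left(S \right)} = S$
$u{\left(q,E \right)} = \frac{2 q}{E + q}$ ($u{\left(q,E \right)} = \frac{q + q}{E + q} = \frac{2 q}{E + q}$)
$o{\left(1 \right)} \left(u{\left(2,7 \right)} - 381\right) = 1^{2} \left(2 \cdot 2 \frac{1}{7 + 2} - 381\right) = 1 \left(2 \cdot 2 \cdot \frac{1}{9} - 381\right) = 1 \left(\frac{4}{9} - 381\right) = 1 \left(- \frac{3425}{9}\right) = - \frac{3425}{9}$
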